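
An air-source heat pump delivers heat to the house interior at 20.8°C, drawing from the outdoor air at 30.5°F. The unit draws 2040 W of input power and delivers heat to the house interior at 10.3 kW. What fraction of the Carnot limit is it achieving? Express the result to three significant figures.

Converting, Q̇_H = 10.30 kW = 10300 W, so COP_actual = Q̇_H/Ẇ = 10300/2040 = 5.049.
In absolute terms T_C = 272.32 K and T_H = 293.95 K, so ΔT = 21.63 K.
COP_Carnot = T_H/ΔT = 293.95/21.63 = 13.59.
η_II = COP_actual/COP_Carnot = 5.049/13.59 = 0.3716.

0.372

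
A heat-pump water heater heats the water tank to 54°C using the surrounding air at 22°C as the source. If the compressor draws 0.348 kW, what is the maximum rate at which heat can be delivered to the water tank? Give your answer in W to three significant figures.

3560 W

In absolute terms T_C = 295.15 K and T_H = 327.15 K, so ΔT = 32.00 K.
COP_Carnot = T_H/ΔT = 327.15/32.00 = 10.22.
Q̇_max = COP_Carnot × Ẇ = 10.22 × 0.3480 kW = 3.558 kW = 3558 W.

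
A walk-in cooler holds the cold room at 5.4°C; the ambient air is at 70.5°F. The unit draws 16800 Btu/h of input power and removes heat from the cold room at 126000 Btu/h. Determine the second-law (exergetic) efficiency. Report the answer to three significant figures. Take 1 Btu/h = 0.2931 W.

COP_actual = Q̇_C/Ẇ = 126000/16800 = 7.500.
In absolute terms T_C = 278.55 K and T_H = 294.54 K, so ΔT = 15.99 K.
COP_Carnot = T_C/ΔT = 278.55/15.99 = 17.42.
η_II = COP_actual/COP_Carnot = 7.500/17.42 = 0.4305.

0.431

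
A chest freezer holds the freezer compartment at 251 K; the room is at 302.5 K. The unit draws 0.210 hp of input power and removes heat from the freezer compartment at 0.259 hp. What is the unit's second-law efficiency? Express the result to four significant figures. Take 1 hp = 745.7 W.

0.2531

COP_actual = Q̇_C/Ẇ = 0.2590/0.2100 = 1.233.
The reservoir spacing is ΔT = 302.5 − 251 = 51.50 K.
COP_Carnot = T_C/ΔT = 251.00/51.50 = 4.874.
η_II = COP_actual/COP_Carnot = 1.233/4.874 = 0.2531.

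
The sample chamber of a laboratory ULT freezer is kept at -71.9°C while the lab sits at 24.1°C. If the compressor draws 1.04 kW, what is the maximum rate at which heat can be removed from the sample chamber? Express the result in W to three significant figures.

In absolute terms T_C = 201.25 K and T_H = 297.25 K, so ΔT = 96.00 K.
COP_Carnot = T_C/ΔT = 201.25/96.00 = 2.096.
Q̇_max = COP_Carnot × Ẇ = 2.096 × 1.040 kW = 2.180 kW = 2180 W.

2180 W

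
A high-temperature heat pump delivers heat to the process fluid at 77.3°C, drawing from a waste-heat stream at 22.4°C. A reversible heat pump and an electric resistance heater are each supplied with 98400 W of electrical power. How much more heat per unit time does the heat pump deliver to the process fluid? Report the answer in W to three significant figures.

530000 W

In absolute terms T_C = 295.55 K and T_H = 350.45 K, so ΔT = 54.90 K.
COP_Carnot = T_H/ΔT = 350.45/54.90 = 6.383.
The heat pump delivers Q̇_H = COP × Ẇ = 628100 W; the resistance heater delivers Ẇ = 98400 W.
Extra = (COP − 1)·Ẇ = 529700 W.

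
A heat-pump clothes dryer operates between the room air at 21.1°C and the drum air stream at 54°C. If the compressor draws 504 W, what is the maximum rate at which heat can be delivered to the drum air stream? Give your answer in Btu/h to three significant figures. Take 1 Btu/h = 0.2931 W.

In absolute terms T_C = 294.25 K and T_H = 327.15 K, so ΔT = 32.90 K.
COP_Carnot = T_H/ΔT = 327.15/32.90 = 9.944.
Q̇_max = COP_Carnot × Ẇ = 9.944 × 504.0 W = 5012 W = 17100 Btu/h.

17100 Btu/h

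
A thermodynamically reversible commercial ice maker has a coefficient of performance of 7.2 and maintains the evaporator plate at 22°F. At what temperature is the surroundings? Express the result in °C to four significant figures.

31.61 °C

COP_R = T_C/(T_H − T_C) gives T_H − T_C = T_C/COP.
With T_C = 267.59 K, T_H = 267.59 × (1 + 1/7.2) = 304.76 K.
Converting, 304.76 K = 31.61°C.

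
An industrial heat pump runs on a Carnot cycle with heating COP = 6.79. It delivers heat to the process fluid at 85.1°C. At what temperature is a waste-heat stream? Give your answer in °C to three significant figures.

32.3 °C

COP_HP = T_H/(T_H − T_C) gives T_H − T_C = T_H/COP.
With T_H = 358.25 K, T_C = 358.25 × (1 − 1/6.79) = 305.49 K.
Converting, 305.49 K = 32.34°C.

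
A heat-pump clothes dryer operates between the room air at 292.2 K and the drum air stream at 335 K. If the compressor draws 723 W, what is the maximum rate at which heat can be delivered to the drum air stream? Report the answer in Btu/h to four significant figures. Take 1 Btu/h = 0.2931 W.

19310 Btu/h

The reservoir spacing is ΔT = 335 − 292.2 = 42.80 K.
COP_Carnot = T_H/ΔT = 335.00/42.80 = 7.827.
Q̇_max = COP_Carnot × Ẇ = 7.827 × 723.0 W = 5659 W = 19310 Btu/h.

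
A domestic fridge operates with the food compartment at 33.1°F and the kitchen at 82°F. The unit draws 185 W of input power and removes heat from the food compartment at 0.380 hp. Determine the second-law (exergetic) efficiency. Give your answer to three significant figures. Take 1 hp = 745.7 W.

Converting, Q̇_C = 0.3800 hp = 283.4 W, so COP_actual = Q̇_C/Ẇ = 283.4/185.0 = 1.532.
In absolute terms T_C = 273.76 K and T_H = 300.93 K, so ΔT = 27.17 K.
COP_Carnot = T_C/ΔT = 273.76/27.17 = 10.08.
η_II = COP_actual/COP_Carnot = 1.532/10.08 = 0.1520.

0.152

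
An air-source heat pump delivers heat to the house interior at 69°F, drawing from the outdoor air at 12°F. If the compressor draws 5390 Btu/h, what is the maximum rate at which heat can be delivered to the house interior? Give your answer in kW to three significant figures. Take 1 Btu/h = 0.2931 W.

In absolute terms T_C = 262.04 K and T_H = 293.71 K, so ΔT = 31.67 K.
COP_Carnot = T_H/ΔT = 293.71/31.67 = 9.275.
Q̇_max = COP_Carnot × Ẇ = 9.275 × 5390 Btu/h = 49990 Btu/h = 14.65 kW.

14.7 kW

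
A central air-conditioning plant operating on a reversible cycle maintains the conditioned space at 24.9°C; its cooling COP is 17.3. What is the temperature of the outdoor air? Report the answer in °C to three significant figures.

COP_R = T_C/(T_H − T_C) gives T_H − T_C = T_C/COP.
With T_C = 298.05 K, T_H = 298.05 × (1 + 1/17.3) = 315.28 K.
Converting, 315.28 K = 42.13°C.

42.1 °C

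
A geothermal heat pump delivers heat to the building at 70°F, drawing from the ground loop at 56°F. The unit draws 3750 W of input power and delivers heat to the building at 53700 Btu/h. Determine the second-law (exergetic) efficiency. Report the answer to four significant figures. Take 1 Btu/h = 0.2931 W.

0.1109

Converting, Q̇_H = 53700 Btu/h = 15740 W, so COP_actual = Q̇_H/Ẇ = 15740/3750 = 4.197.
In absolute terms T_C = 286.48 K and T_H = 294.26 K, so ΔT = 7.778 K.
COP_Carnot = T_H/ΔT = 294.26/7.778 = 37.83.
η_II = COP_actual/COP_Carnot = 4.197/37.83 = 0.1109.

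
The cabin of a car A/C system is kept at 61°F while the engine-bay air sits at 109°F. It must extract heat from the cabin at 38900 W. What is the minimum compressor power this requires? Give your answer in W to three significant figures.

3590 W

In absolute terms T_C = 289.26 K and T_H = 315.93 K, so ΔT = 26.67 K.
COP_Carnot = T_C/ΔT = 289.26/26.67 = 10.85.
Ẇ_min = Q̇/COP_Carnot = 38900/10.85 = 3586 W.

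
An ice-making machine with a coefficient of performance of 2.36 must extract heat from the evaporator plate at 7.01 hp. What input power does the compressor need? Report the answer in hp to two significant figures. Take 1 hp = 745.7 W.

3.0 hp

Ẇ = Q̇_C/COP = 7.010/2.36 = 2.970 hp.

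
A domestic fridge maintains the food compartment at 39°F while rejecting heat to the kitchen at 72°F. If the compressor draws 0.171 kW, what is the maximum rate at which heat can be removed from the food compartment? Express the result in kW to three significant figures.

2.58 kW

In absolute terms T_C = 277.04 K and T_H = 295.37 K, so ΔT = 18.33 K.
COP_Carnot = T_C/ΔT = 277.04/18.33 = 15.11.
Q̇_max = COP_Carnot × Ẇ = 15.11 × 0.1710 kW = 2.584 kW.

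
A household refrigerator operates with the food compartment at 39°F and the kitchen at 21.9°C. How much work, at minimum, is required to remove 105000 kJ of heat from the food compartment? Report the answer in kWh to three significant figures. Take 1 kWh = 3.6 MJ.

In absolute terms T_C = 277.04 K and T_H = 295.05 K, so ΔT = 18.01 K.
The reversible limit is COP_R = T_C/ΔT = 15.38, so W_min = Q_C/COP = Q_C·ΔT/T_C.
W_min = 105000 × 18.01/277.04 = 6826 kJ = 1.896 kWh.

1.90 kWh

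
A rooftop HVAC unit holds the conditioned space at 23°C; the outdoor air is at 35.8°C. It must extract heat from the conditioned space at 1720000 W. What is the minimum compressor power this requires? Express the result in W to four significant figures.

74340 W

In absolute terms T_C = 296.15 K and T_H = 308.95 K, so ΔT = 12.80 K.
COP_Carnot = T_C/ΔT = 296.15/12.80 = 23.14.
Ẇ_min = Q̇/COP_Carnot = 1720000/23.14 = 74340 W.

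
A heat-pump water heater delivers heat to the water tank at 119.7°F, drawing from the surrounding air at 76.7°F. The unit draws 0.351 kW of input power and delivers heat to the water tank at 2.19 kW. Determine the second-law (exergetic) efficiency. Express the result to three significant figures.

0.463

COP_actual = Q̇_H/Ẇ = 2.190/0.3510 = 6.239.
In absolute terms T_C = 297.98 K and T_H = 321.87 K, so ΔT = 23.89 K.
COP_Carnot = T_H/ΔT = 321.87/23.89 = 13.47.
η_II = COP_actual/COP_Carnot = 6.239/13.47 = 0.4631.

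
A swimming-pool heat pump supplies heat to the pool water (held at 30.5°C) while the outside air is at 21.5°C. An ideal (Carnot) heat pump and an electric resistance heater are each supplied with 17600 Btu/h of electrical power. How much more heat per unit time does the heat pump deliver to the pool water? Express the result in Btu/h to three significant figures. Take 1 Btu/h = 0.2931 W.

576000 Btu/h

In absolute terms T_C = 294.65 K and T_H = 303.65 K, so ΔT = 9.000 K.
COP_Carnot = T_H/ΔT = 303.65/9.000 = 33.74.
The heat pump delivers Q̇_H = COP × Ẇ = 593800 Btu/h; the resistance heater delivers Ẇ = 17600 Btu/h.
Extra = (COP − 1)·Ẇ = 576200 Btu/h.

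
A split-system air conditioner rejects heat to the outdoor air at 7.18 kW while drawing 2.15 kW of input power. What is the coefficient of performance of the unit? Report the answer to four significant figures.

The first law gives Q̇_H = Q̇_C + Ẇ, so the three rates are Q̇_C = 5.030, Q̇_H = 7.180, Ẇ = 2.150 kW.
COP_R = Q̇_C/Ẇ = 5.030/2.150 = 2.340.

2.340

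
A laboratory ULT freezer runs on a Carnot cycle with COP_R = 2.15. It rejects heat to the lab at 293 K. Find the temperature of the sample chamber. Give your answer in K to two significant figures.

For a Carnot refrigerator COP_R = T_C/(T_H − T_C), so T_C = COP·T_H/(1 + COP).
With T_H = 293.00 K, T_C = 2.15 × 293.00/3.150 = 199.98 K.

200 K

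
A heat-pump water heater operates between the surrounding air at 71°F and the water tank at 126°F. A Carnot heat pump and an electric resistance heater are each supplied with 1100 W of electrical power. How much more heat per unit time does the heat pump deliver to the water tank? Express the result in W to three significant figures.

In absolute terms T_C = 294.82 K and T_H = 325.37 K, so ΔT = 30.56 K.
COP_Carnot = T_H/ΔT = 325.37/30.56 = 10.65.
The heat pump delivers Q̇_H = COP × Ẇ = 11710 W; the resistance heater delivers Ẇ = 1100 W.
Extra = (COP − 1)·Ẇ = 10610 W.

10600 W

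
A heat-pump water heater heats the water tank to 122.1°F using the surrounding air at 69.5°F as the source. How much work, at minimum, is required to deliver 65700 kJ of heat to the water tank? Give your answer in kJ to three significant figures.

In absolute terms T_C = 293.98 K and T_H = 323.21 K, so ΔT = 29.22 K.
The reversible limit is COP_HP = T_H/ΔT = 11.06, so W_min = Q_H/COP = Q_H·ΔT/T_H.
W_min = 65700 × 29.22/323.21 = 5940 kJ.

5940 kJ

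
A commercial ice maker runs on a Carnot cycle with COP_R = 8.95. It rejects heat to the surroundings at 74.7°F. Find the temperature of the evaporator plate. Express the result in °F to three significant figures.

21.0 °F

For a Carnot refrigerator COP_R = T_C/(T_H − T_C), so T_C = COP·T_H/(1 + COP).
With T_H = 296.87 K, T_C = 8.95 × 296.87/9.950 = 267.04 K.
Converting, 267.04 K = 20.99°F.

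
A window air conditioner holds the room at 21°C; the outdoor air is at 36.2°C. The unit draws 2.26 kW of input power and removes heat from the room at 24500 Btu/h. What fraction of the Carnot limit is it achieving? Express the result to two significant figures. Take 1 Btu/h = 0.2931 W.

Converting, Q̇_C = 24500 Btu/h = 7.181 kW, so COP_actual = Q̇_C/Ẇ = 7.181/2.260 = 3.177.
In absolute terms T_C = 294.15 K and T_H = 309.35 K, so ΔT = 15.20 K.
COP_Carnot = T_C/ΔT = 294.15/15.20 = 19.35.
η_II = COP_actual/COP_Carnot = 3.177/19.35 = 0.1642.

0.16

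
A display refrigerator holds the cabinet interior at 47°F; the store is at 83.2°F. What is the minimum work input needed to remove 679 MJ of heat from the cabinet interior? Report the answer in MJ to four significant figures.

In absolute terms T_C = 281.48 K and T_H = 301.59 K, so ΔT = 20.11 K.
The reversible limit is COP_R = T_C/ΔT = 14.00, so W_min = Q_C/COP = Q_C·ΔT/T_C.
W_min = 679.0 × 20.11/281.48 = 48.51 MJ.

48.51 MJ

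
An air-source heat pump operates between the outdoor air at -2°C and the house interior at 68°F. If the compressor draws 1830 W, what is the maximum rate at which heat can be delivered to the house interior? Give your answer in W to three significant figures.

In absolute terms T_C = 271.15 K and T_H = 293.15 K, so ΔT = 22.00 K.
COP_Carnot = T_H/ΔT = 293.15/22.00 = 13.33.
Q̇_max = COP_Carnot × Ẇ = 13.33 × 1830 W = 24380 W.

24400 W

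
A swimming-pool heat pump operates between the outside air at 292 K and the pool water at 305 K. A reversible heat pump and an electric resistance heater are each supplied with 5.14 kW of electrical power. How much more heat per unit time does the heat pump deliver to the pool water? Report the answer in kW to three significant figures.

115 kW

The reservoir spacing is ΔT = 305 − 292 = 13.00 K.
COP_Carnot = T_H/ΔT = 305.00/13.00 = 23.46.
The heat pump delivers Q̇_H = COP × Ẇ = 120.6 kW; the resistance heater delivers Ẇ = 5.140 kW.
Extra = (COP − 1)·Ẇ = 115.5 kW.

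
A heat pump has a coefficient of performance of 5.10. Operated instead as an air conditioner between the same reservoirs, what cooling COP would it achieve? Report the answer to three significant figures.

4.10

Since Q_H = Q_C + W for any cycle, COP_R = Q_C/W = Q_H/W − 1.
COP_R = 5.10 − 1 = 4.10.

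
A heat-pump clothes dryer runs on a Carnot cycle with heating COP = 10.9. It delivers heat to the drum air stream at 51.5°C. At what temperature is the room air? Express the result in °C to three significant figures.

21.7 °C

COP_HP = T_H/(T_H − T_C) gives T_H − T_C = T_H/COP.
With T_H = 324.65 K, T_C = 324.65 × (1 − 1/10.9) = 294.87 K.
Converting, 294.87 K = 21.72°C.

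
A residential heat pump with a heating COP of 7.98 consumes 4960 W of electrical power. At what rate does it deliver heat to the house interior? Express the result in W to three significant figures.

Q̇_H = COP_HP × Ẇ = 7.98 × 4960 = 39580 W.

39600 W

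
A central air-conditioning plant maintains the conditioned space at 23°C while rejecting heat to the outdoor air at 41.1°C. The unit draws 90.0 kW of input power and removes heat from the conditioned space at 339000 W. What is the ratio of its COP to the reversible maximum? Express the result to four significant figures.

0.2302

Converting, Q̇_C = 339000 W = 339.0 kW, so COP_actual = Q̇_C/Ẇ = 339.0/90.00 = 3.767.
In absolute terms T_C = 296.15 K and T_H = 314.25 K, so ΔT = 18.10 K.
COP_Carnot = T_C/ΔT = 296.15/18.10 = 16.36.
η_II = COP_actual/COP_Carnot = 3.767/16.36 = 0.2302.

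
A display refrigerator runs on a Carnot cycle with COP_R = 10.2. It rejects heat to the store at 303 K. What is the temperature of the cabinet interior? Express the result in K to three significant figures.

For a Carnot refrigerator COP_R = T_C/(T_H − T_C), so T_C = COP·T_H/(1 + COP).
With T_H = 303.00 K, T_C = 10.2 × 303.00/11.20 = 275.95 K.

276 K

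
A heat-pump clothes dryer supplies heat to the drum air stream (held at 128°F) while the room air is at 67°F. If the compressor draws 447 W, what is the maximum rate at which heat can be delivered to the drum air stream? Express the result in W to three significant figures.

4310 W

In absolute terms T_C = 292.59 K and T_H = 326.48 K, so ΔT = 33.89 K.
COP_Carnot = T_H/ΔT = 326.48/33.89 = 9.634.
Q̇_max = COP_Carnot × Ẇ = 9.634 × 447.0 W = 4306 W.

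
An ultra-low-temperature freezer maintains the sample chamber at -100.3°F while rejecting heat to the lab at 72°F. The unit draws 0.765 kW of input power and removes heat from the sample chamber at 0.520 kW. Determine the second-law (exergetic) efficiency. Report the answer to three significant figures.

COP_actual = Q̇_C/Ẇ = 0.5200/0.7650 = 0.6797.
In absolute terms T_C = 199.65 K and T_H = 295.37 K, so ΔT = 95.72 K.
COP_Carnot = T_C/ΔT = 199.65/95.72 = 2.086.
η_II = COP_actual/COP_Carnot = 0.6797/2.086 = 0.3259.

0.326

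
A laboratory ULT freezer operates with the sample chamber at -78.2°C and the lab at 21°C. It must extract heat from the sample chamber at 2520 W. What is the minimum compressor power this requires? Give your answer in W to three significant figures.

1280 W

In absolute terms T_C = 194.95 K and T_H = 294.15 K, so ΔT = 99.20 K.
COP_Carnot = T_C/ΔT = 194.95/99.20 = 1.965.
Ẇ_min = Q̇/COP_Carnot = 2520/1.965 = 1282 W.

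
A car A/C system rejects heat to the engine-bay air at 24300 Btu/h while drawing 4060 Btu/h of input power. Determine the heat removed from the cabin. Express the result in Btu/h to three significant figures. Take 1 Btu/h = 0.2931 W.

20200 Btu/h

For a cyclic device the first law requires Q̇_H = Q̇_C + Ẇ.
Q̇_C = Q̇_H − Ẇ = 20240 Btu/h.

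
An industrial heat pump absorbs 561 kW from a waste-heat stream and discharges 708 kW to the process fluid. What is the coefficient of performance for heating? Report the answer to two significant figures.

4.8

The first law gives Q̇_H = Q̇_C + Ẇ, so the three rates are Q̇_C = 561.0, Q̇_H = 708.0, Ẇ = 147.0 kW.
COP_HP = Q̇_H/Ẇ = 708.0/147.0 = 4.816.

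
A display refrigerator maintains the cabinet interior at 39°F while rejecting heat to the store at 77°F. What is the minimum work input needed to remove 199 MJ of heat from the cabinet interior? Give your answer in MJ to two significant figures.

15 MJ

In absolute terms T_C = 277.04 K and T_H = 298.15 K, so ΔT = 21.11 K.
The reversible limit is COP_R = T_C/ΔT = 13.12, so W_min = Q_C/COP = Q_C·ΔT/T_C.
W_min = 199.0 × 21.11/277.04 = 15.16 MJ.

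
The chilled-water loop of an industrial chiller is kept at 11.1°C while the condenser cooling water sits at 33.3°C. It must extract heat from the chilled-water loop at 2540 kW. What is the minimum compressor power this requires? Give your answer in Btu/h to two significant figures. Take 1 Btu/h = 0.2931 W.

In absolute terms T_C = 284.25 K and T_H = 306.45 K, so ΔT = 22.20 K.
COP_Carnot = T_C/ΔT = 284.25/22.20 = 12.80.
Ẇ_min = Q̇/COP_Carnot = 2540/12.80 = 198.4 kW = 676800 Btu/h.

680000 Btu/h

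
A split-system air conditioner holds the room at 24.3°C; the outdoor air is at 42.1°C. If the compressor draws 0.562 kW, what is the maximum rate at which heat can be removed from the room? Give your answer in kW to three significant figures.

In absolute terms T_C = 297.45 K and T_H = 315.25 K, so ΔT = 17.80 K.
COP_Carnot = T_C/ΔT = 297.45/17.80 = 16.71.
Q̇_max = COP_Carnot × Ẇ = 16.71 × 0.5620 kW = 9.391 kW.

9.39 kW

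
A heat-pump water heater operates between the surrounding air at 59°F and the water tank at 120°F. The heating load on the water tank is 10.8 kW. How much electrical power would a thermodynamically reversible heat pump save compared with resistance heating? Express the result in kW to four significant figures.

In absolute terms T_C = 288.15 K and T_H = 322.04 K, so ΔT = 33.89 K.
COP_Carnot = T_H/ΔT = 322.04/33.89 = 9.503.
Resistance heating needs Ẇ_res = Q̇_H = 10.80 kW; the reversible heat pump needs only Ẇ_hp = Q̇_H/COP = 1.137 kW.
Saving = 10.80 − 1.137 = 9.663 kW.

9.663 kW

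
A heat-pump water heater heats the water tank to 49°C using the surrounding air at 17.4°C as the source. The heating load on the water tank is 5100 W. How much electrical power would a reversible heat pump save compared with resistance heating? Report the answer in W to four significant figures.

4600 W

In absolute terms T_C = 290.55 K and T_H = 322.15 K, so ΔT = 31.60 K.
COP_Carnot = T_H/ΔT = 322.15/31.60 = 10.19.
Resistance heating needs Ẇ_res = Q̇_H = 5100 W; the reversible heat pump needs only Ẇ_hp = Q̇_H/COP = 500.3 W.
Saving = 5100 − 500.3 = 4600 W.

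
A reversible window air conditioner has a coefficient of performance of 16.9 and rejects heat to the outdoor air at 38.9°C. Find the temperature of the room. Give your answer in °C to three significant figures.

For a Carnot refrigerator COP_R = T_C/(T_H − T_C), so T_C = COP·T_H/(1 + COP).
With T_H = 312.05 K, T_C = 16.9 × 312.05/17.90 = 294.62 K.
Converting, 294.62 K = 21.47°C.

21.5 °C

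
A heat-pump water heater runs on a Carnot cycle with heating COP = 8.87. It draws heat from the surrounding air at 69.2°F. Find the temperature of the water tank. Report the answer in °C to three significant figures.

58.0 °C

COP_HP = T_H/(T_H − T_C) rearranges to T_H = COP·T_C/(COP − 1).
With T_C = 293.82 K, T_H = 8.87 × 293.82/7.870 = 331.15 K.
Converting, 331.15 K = 58.00°C.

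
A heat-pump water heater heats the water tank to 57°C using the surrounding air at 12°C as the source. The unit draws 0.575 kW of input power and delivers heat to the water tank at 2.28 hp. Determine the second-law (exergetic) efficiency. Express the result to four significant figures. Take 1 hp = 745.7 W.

0.4030

Converting, Q̇_H = 2.280 hp = 1.700 kW, so COP_actual = Q̇_H/Ẇ = 1.700/0.5750 = 2.957.
In absolute terms T_C = 285.15 K and T_H = 330.15 K, so ΔT = 45.00 K.
COP_Carnot = T_H/ΔT = 330.15/45.00 = 7.337.
η_II = COP_actual/COP_Carnot = 2.957/7.337 = 0.4030.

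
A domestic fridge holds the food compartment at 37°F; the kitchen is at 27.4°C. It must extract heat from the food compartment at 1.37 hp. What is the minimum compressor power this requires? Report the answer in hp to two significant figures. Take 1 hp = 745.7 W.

0.12 hp

In absolute terms T_C = 275.93 K and T_H = 300.55 K, so ΔT = 24.62 K.
COP_Carnot = T_C/ΔT = 275.93/24.62 = 11.21.
Ẇ_min = Q̇/COP_Carnot = 1.370/11.21 = 0.1223 hp.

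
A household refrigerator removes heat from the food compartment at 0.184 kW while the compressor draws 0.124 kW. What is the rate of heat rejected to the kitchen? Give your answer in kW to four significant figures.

0.3080 kW

For a cyclic device the first law requires Q̇_H = Q̇_C + Ẇ.
Q̇_H = Q̇_C + Ẇ = 0.3080 kW.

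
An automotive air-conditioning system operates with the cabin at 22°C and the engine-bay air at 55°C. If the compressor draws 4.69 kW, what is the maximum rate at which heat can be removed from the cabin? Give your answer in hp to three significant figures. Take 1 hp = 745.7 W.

56.3 hp

In absolute terms T_C = 295.15 K and T_H = 328.15 K, so ΔT = 33.00 K.
COP_Carnot = T_C/ΔT = 295.15/33.00 = 8.944.
Q̇_max = COP_Carnot × Ẇ = 8.944 × 4.690 kW = 41.95 kW = 56.25 hp.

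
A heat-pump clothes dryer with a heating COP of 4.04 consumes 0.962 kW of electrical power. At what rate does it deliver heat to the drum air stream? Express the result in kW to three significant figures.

3.89 kW

Q̇_H = COP_HP × Ẇ = 4.04 × 0.9620 = 3.886 kW.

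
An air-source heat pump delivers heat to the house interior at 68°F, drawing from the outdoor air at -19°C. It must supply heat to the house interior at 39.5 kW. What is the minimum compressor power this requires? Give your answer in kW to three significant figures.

5.25 kW

In absolute terms T_C = 254.15 K and T_H = 293.15 K, so ΔT = 39.00 K.
COP_Carnot = T_H/ΔT = 293.15/39.00 = 7.517.
Ẇ_min = Q̇/COP_Carnot = 39.50/7.517 = 5.255 kW.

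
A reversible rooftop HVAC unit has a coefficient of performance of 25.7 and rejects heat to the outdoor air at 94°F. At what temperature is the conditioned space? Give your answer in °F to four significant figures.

For a Carnot refrigerator COP_R = T_C/(T_H − T_C), so T_C = COP·T_H/(1 + COP).
With T_H = 307.59 K, T_C = 25.7 × 307.59/26.70 = 296.07 K.
Converting, 296.07 K = 73.26°F.

73.26 °F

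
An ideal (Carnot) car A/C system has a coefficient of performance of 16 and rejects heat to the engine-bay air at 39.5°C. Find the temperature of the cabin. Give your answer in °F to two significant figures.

70 °F

For a Carnot refrigerator COP_R = T_C/(T_H − T_C), so T_C = COP·T_H/(1 + COP).
With T_H = 312.65 K, T_C = 16 × 312.65/17.00 = 294.26 K.
Converting, 294.26 K = 70.00°F.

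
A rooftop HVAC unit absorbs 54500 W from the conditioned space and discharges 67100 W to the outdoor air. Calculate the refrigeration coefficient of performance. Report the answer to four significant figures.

4.325

The first law gives Q̇_H = Q̇_C + Ẇ, so the three rates are Q̇_C = 54500, Q̇_H = 67100, Ẇ = 12600 W.
COP_R = Q̇_C/Ẇ = 54500/12600 = 4.325.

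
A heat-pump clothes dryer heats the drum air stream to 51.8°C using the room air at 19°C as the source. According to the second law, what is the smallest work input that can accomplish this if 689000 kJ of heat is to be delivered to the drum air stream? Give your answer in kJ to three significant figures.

69500 kJ

In absolute terms T_C = 292.15 K and T_H = 324.95 K, so ΔT = 32.80 K.
The reversible limit is COP_HP = T_H/ΔT = 9.907, so W_min = Q_H/COP = Q_H·ΔT/T_H.
W_min = 689000 × 32.80/324.95 = 69550 kJ.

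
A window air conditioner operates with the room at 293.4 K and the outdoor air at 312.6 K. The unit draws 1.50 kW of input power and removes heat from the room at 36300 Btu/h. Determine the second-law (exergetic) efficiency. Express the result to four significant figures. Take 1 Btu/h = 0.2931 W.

Converting, Q̇_C = 36300 Btu/h = 10.64 kW, so COP_actual = Q̇_C/Ẇ = 10.64/1.500 = 7.093.
The reservoir spacing is ΔT = 312.6 − 293.4 = 19.20 K.
COP_Carnot = T_C/ΔT = 293.40/19.20 = 15.28.
η_II = COP_actual/COP_Carnot = 7.093/15.28 = 0.4642.

0.4642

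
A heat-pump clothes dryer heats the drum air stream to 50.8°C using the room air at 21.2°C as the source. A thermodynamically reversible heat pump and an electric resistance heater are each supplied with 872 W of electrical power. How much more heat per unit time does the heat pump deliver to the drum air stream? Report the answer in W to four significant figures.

8671 W

In absolute terms T_C = 294.35 K and T_H = 323.95 K, so ΔT = 29.60 K.
COP_Carnot = T_H/ΔT = 323.95/29.60 = 10.94.
The heat pump delivers Q̇_H = COP × Ẇ = 9543 W; the resistance heater delivers Ẇ = 872.0 W.
Extra = (COP − 1)·Ẇ = 8671 W.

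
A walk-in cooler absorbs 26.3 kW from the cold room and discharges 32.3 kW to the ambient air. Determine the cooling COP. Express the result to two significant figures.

4.4

The first law gives Q̇_H = Q̇_C + Ẇ, so the three rates are Q̇_C = 26.30, Q̇_H = 32.30, Ẇ = 6.000 kW.
COP_R = Q̇_C/Ẇ = 26.30/6.000 = 4.383.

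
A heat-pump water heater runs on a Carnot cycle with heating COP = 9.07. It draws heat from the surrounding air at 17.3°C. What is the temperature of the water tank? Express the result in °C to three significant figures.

COP_HP = T_H/(T_H − T_C) rearranges to T_H = COP·T_C/(COP − 1).
With T_C = 290.45 K, T_H = 9.07 × 290.45/8.070 = 326.44 K.
Converting, 326.44 K = 53.29°C.

53.3 °C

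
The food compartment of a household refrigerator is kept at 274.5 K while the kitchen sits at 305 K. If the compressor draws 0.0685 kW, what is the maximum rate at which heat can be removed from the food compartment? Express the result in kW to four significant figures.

0.6165 kW

The reservoir spacing is ΔT = 305 − 274.5 = 30.50 K.
COP_Carnot = T_C/ΔT = 274.50/30.50 = 9.000.
Q̇_max = COP_Carnot × Ẇ = 9.000 × 0.06850 kW = 0.6165 kW.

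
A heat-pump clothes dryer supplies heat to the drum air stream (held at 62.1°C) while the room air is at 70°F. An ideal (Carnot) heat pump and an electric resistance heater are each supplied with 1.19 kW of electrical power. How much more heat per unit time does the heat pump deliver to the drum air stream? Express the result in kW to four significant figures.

8.543 kW

In absolute terms T_C = 294.26 K and T_H = 335.25 K, so ΔT = 40.99 K.
COP_Carnot = T_H/ΔT = 335.25/40.99 = 8.179.
The heat pump delivers Q̇_H = COP × Ẇ = 9.733 kW; the resistance heater delivers Ẇ = 1.190 kW.
Extra = (COP − 1)·Ẇ = 8.543 kW.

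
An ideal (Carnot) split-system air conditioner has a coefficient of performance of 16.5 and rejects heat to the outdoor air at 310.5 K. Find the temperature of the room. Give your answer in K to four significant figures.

292.8 K

For a Carnot refrigerator COP_R = T_C/(T_H − T_C), so T_C = COP·T_H/(1 + COP).
With T_H = 310.50 K, T_C = 16.5 × 310.50/17.50 = 292.76 K.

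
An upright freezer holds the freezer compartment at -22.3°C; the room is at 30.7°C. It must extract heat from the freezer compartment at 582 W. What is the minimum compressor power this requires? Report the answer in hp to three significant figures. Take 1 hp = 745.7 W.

In absolute terms T_C = 250.85 K and T_H = 303.85 K, so ΔT = 53.00 K.
COP_Carnot = T_C/ΔT = 250.85/53.00 = 4.733.
Ẇ_min = Q̇/COP_Carnot = 582.0/4.733 = 123.0 W = 0.1649 hp.

0.165 hp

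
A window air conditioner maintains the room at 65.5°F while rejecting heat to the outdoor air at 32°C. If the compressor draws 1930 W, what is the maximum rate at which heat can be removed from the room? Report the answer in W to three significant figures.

In absolute terms T_C = 291.76 K and T_H = 305.15 K, so ΔT = 13.39 K.
COP_Carnot = T_C/ΔT = 291.76/13.39 = 21.79.
Q̇_max = COP_Carnot × Ẇ = 21.79 × 1930 W = 42060 W.

42100 W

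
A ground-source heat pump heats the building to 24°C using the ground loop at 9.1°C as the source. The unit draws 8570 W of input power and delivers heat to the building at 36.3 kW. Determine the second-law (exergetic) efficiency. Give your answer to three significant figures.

0.212

Converting, Q̇_H = 36.30 kW = 36300 W, so COP_actual = Q̇_H/Ẇ = 36300/8570 = 4.236.
In absolute terms T_C = 282.25 K and T_H = 297.15 K, so ΔT = 14.90 K.
COP_Carnot = T_H/ΔT = 297.15/14.90 = 19.94.
η_II = COP_actual/COP_Carnot = 4.236/19.94 = 0.2124.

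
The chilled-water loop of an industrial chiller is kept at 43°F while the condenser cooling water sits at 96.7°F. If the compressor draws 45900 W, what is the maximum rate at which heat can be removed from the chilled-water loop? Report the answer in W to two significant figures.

In absolute terms T_C = 279.26 K and T_H = 309.09 K, so ΔT = 29.83 K.
COP_Carnot = T_C/ΔT = 279.26/29.83 = 9.361.
Q̇_max = COP_Carnot × Ẇ = 9.361 × 45900 W = 429700 W.

430000 W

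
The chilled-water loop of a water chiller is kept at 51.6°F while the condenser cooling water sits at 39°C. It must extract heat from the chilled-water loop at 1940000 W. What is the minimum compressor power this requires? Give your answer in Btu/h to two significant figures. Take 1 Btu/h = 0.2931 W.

In absolute terms T_C = 284.04 K and T_H = 312.15 K, so ΔT = 28.11 K.
COP_Carnot = T_C/ΔT = 284.04/28.11 = 10.10.
Ẇ_min = Q̇/COP_Carnot = 1940000/10.10 = 192000 W = 655100 Btu/h.

660000 Btu/h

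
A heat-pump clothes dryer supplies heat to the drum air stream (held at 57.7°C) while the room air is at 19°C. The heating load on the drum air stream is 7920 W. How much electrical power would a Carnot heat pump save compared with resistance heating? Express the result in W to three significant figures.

6990 W

In absolute terms T_C = 292.15 K and T_H = 330.85 K, so ΔT = 38.70 K.
COP_Carnot = T_H/ΔT = 330.85/38.70 = 8.549.
Resistance heating needs Ẇ_res = Q̇_H = 7920 W; the reversible heat pump needs only Ẇ_hp = Q̇_H/COP = 926.4 W.
Saving = 7920 − 926.4 = 6994 W.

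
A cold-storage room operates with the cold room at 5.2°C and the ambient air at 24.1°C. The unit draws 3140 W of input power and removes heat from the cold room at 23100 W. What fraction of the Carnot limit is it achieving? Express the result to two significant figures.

COP_actual = Q̇_C/Ẇ = 23100/3140 = 7.357.
In absolute terms T_C = 278.35 K and T_H = 297.25 K, so ΔT = 18.90 K.
COP_Carnot = T_C/ΔT = 278.35/18.90 = 14.73.
η_II = COP_actual/COP_Carnot = 7.357/14.73 = 0.4995.

0.50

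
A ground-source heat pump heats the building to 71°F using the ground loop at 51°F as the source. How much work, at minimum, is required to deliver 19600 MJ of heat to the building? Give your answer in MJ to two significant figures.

In absolute terms T_C = 283.71 K and T_H = 294.82 K, so ΔT = 11.11 K.
The reversible limit is COP_HP = T_H/ΔT = 26.53, so W_min = Q_H/COP = Q_H·ΔT/T_H.
W_min = 19600 × 11.11/294.82 = 738.7 MJ.

740 MJ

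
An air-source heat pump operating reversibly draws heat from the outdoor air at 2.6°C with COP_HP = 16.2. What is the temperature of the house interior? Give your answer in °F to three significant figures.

COP_HP = T_H/(T_H − T_C) rearranges to T_H = COP·T_C/(COP − 1).
With T_C = 275.75 K, T_H = 16.2 × 275.75/15.20 = 293.89 K.
Converting, 293.89 K = 69.33°F.

69.3 °F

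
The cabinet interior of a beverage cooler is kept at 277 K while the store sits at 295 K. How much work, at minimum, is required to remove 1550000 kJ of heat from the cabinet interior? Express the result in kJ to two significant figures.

The reservoir spacing is ΔT = 295 − 277 = 18.00 K.
The reversible limit is COP_R = T_C/ΔT = 15.39, so W_min = Q_C/COP = Q_C·ΔT/T_C.
W_min = 1550000 × 18.00/277.00 = 100700 kJ.

100000 kJ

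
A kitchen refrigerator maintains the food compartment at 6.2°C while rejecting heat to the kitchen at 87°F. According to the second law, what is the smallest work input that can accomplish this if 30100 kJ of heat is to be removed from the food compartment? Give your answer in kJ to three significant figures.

2620 kJ

In absolute terms T_C = 279.35 K and T_H = 303.71 K, so ΔT = 24.36 K.
The reversible limit is COP_R = T_C/ΔT = 11.47, so W_min = Q_C/COP = Q_C·ΔT/T_C.
W_min = 30100 × 24.36/279.35 = 2624 kJ.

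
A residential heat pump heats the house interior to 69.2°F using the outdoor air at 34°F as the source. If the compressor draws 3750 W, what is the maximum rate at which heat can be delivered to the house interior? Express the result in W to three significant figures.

In absolute terms T_C = 274.26 K and T_H = 293.82 K, so ΔT = 19.56 K.
COP_Carnot = T_H/ΔT = 293.82/19.56 = 15.02.
Q̇_max = COP_Carnot × Ẇ = 15.02 × 3750 W = 56340 W.

56300 W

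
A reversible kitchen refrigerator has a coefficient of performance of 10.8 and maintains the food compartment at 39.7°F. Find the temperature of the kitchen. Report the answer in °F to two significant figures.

COP_R = T_C/(T_H − T_C) gives T_H − T_C = T_C/COP.
With T_C = 277.43 K, T_H = 277.43 × (1 + 1/10.8) = 303.12 K.
Converting, 303.12 K = 85.94°F.

86 °F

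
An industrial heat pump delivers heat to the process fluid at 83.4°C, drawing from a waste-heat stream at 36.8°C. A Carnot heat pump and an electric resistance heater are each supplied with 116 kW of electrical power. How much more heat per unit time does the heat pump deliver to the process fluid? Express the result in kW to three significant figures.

In absolute terms T_C = 309.95 K and T_H = 356.55 K, so ΔT = 46.60 K.
COP_Carnot = T_H/ΔT = 356.55/46.60 = 7.651.
The heat pump delivers Q̇_H = COP × Ẇ = 887.5 kW; the resistance heater delivers Ẇ = 116.0 kW.
Extra = (COP − 1)·Ẇ = 771.5 kW.

772 kW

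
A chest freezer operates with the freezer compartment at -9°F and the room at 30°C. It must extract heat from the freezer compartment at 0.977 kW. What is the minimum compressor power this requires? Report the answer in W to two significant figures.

210 W

In absolute terms T_C = 250.37 K and T_H = 303.15 K, so ΔT = 52.78 K.
COP_Carnot = T_C/ΔT = 250.37/52.78 = 4.744.
Ẇ_min = Q̇/COP_Carnot = 0.9770/4.744 = 0.2059 kW = 205.9 W.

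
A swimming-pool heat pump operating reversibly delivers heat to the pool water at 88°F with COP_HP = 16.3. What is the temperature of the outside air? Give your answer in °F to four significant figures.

COP_HP = T_H/(T_H − T_C) gives T_H − T_C = T_H/COP.
With T_H = 304.26 K, T_C = 304.26 × (1 − 1/16.3) = 285.59 K.
Converting, 285.59 K = 54.40°F.

54.40 °F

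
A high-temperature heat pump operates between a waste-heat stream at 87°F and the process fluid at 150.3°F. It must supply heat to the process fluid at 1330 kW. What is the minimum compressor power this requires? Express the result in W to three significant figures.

In absolute terms T_C = 303.71 K and T_H = 338.87 K, so ΔT = 35.17 K.
COP_Carnot = T_H/ΔT = 338.87/35.17 = 9.636.
Ẇ_min = Q̇/COP_Carnot = 1330/9.636 = 138.0 kW = 138000 W.

138000 W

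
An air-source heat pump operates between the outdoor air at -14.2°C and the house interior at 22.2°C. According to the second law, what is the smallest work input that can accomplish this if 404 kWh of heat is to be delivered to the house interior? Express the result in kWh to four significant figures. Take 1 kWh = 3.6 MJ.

In absolute terms T_C = 258.95 K and T_H = 295.35 K, so ΔT = 36.40 K.
The reversible limit is COP_HP = T_H/ΔT = 8.114, so W_min = Q_H/COP = Q_H·ΔT/T_H.
W_min = 404.0 × 36.40/295.35 = 49.79 kWh.

49.79 kWh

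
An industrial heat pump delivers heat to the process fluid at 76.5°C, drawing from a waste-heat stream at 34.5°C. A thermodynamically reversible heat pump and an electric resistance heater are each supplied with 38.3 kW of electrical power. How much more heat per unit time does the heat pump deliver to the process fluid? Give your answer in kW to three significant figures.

281 kW

In absolute terms T_C = 307.65 K and T_H = 349.65 K, so ΔT = 42.00 K.
COP_Carnot = T_H/ΔT = 349.65/42.00 = 8.325.
The heat pump delivers Q̇_H = COP × Ẇ = 318.8 kW; the resistance heater delivers Ẇ = 38.30 kW.
Extra = (COP − 1)·Ẇ = 280.5 kW.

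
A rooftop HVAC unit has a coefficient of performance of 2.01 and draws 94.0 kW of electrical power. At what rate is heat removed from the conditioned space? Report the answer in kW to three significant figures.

Q̇_C = COP × Ẇ = 2.01 × 94.00 = 188.9 kW.

189 kW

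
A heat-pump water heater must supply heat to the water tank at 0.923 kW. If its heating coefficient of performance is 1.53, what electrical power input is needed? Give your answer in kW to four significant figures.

Ẇ = Q̇_H/COP_HP = 0.9230/1.53 = 0.6033 kW.

0.6033 kW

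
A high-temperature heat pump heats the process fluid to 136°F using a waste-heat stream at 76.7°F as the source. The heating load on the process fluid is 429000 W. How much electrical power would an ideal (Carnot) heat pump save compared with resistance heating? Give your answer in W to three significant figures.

386000 W

In absolute terms T_C = 297.98 K and T_H = 330.93 K, so ΔT = 32.94 K.
COP_Carnot = T_H/ΔT = 330.93/32.94 = 10.05.
Resistance heating needs Ẇ_res = Q̇_H = 429000 W; the reversible heat pump needs only Ẇ_hp = Q̇_H/COP = 42710 W.
Saving = 429000 − 42710 = 386300 W.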